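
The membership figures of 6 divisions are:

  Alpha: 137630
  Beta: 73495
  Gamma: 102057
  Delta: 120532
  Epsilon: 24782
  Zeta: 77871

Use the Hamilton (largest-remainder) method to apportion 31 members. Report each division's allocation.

Alpha: 8, Beta: 4, Gamma: 6, Delta: 7, Epsilon: 1, Zeta: 5

The standard divisor is 536367/31 ≈ 17302.161.
Standard quotas: Alpha 7.9545, Beta 4.2477, Gamma 5.8985, Delta 6.9663, Epsilon 1.4323, Zeta 4.5007.
Lower quotas: Alpha 7, Beta 4, Gamma 5, Delta 6, Epsilon 1, Zeta 4 (sum 27, leaving 4 seats).
Remainders in descending order: Delta 0.9663, Alpha 0.9545, Gamma 0.8985, Zeta 0.5007, Epsilon 0.4323, Beta 0.2477.
Largest remainders: Delta, Alpha, Gamma, Zeta receive the extra seats.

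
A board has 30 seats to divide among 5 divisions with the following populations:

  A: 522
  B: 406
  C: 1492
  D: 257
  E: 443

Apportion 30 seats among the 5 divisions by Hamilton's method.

Standard divisor: 3120 ÷ 30 = 104.
Standard quotas: A 5.019, B 3.904, C 14.346, D 2.471, E 4.260.
Lower quotas: A 5, B 3, C 14, D 2, E 4 (sum 28, leaving 2 seats).
Remainders in descending order: B 0.904, D 0.471, C 0.346, E 0.260, A 0.019.
The surplus seats go to B, D.

A: 5, B: 4, C: 14, D: 3, E: 4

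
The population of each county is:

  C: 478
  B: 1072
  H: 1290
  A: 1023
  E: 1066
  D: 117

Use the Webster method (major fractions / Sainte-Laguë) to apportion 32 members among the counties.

C 3; B 7; H 8; A 6; E 7; D 1

Standard divisor 5046/32 ≈ 157.688; standard quotas: C 3.031, B 6.798, H 8.181, A 6.488, E 6.760, D 0.742.
Rounding to the nearest integer gives C 3, B 7, H 8, A 6, E 7, D 1 — total 32, matching the house size, so no adjustment is needed.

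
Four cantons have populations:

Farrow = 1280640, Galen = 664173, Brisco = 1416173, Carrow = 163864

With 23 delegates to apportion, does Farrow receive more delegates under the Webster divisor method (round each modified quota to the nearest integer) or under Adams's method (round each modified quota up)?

Webster: Farrow 9, Galen 4, Brisco 9, Carrow 1.
Adams: Farrow 8, Galen 5, Brisco 9, Carrow 1.
Farrow gets 9 under Webster and 8 under Adams.

Webster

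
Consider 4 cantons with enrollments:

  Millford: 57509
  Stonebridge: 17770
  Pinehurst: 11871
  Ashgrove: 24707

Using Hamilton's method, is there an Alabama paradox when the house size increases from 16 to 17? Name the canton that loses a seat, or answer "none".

Stonebridge

At 16 seats: Millford 8, Stonebridge 3, Pinehurst 2, Ashgrove 3.
At 17 seats: Millford 9, Stonebridge 2, Pinehurst 2, Ashgrove 4.
Stonebridge drops from 3 to 2.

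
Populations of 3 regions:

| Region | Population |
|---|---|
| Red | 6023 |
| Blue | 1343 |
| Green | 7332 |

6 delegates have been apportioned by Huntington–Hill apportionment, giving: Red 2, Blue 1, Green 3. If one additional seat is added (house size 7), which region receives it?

Red

Priority for the next seat is population ÷ (√(s·(s+1))).
Priorities: Red 2458.879, Blue 949.644, Green 2116.566.
Highest priority: Red.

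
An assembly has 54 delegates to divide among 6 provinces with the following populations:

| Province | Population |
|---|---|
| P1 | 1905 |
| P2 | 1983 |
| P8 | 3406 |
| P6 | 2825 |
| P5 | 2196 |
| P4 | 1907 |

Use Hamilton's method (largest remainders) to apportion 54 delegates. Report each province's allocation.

Standard divisor: 14222 ÷ 54 ≈ 263.37.
Standard quotas: P1 7.233, P2 7.529, P8 12.932, P6 10.726, P5 8.338, P4 7.241.
Lower quotas: P1 7, P2 7, P8 12, P6 10, P5 8, P4 7 (sum 51, leaving 3 seats).
Remainders in descending order: P8 0.932, P6 0.726, P2 0.529, P5 0.338, P4 0.241, P1 0.233.
The surplus seats go to P8, P6, P2.

P1: 7; P2: 8; P8: 13; P6: 11; P5: 8; P4: 7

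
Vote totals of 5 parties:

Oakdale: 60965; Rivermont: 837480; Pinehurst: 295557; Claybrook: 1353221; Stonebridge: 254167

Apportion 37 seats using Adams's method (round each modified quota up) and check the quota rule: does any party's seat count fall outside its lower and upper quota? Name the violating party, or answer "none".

none

Standard quotas: Oakdale 0.805, Rivermont 11.061, Pinehurst 3.904, Claybrook 17.873, Stonebridge 3.357.
Adams allocation: Oakdale 1, Rivermont 11, Pinehurst 4, Claybrook 17, Stonebridge 4.
Every allocation lies between the lower and upper quota.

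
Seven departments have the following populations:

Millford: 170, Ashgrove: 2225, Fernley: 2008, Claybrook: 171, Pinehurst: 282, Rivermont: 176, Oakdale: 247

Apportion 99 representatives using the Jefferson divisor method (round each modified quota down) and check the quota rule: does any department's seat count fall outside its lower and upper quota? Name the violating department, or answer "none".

Ashgrove

Standard quotas: Millford 3.188, Ashgrove 41.727, Fernley 37.657, Claybrook 3.207, Pinehurst 5.289, Rivermont 3.301, Oakdale 4.632.
Jefferson allocation: Millford 3, Ashgrove 43, Fernley 38, Claybrook 3, Pinehurst 5, Rivermont 3, Oakdale 4.
Ashgrove has quota 41.727 (lower 41, upper 42) but receives 43 — outside the quota interval.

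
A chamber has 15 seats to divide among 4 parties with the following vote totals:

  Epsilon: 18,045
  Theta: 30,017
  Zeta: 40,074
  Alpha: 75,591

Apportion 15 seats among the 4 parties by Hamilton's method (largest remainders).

Standard divisor: 163727 ÷ 15 ≈ 10915.133.
Standard quotas: Epsilon 1.6532, Theta 2.7500, Zeta 3.6714, Alpha 6.9253.
Lower quotas: Epsilon 1, Theta 2, Zeta 3, Alpha 6 (sum 12, leaving 3 seats).
Remainders in descending order: Alpha 0.9253, Theta 0.7500, Zeta 0.6714, Epsilon 0.6532.
Largest remainders: Alpha, Theta, Zeta receive the extra seats.

Epsilon 1, Theta 3, Zeta 4, Alpha 7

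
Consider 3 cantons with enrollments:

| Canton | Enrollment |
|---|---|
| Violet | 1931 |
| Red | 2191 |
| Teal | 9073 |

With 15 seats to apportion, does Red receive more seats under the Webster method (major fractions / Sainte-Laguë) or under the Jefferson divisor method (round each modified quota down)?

Webster

Webster: Violet 2, Red 3, Teal 10.
Jefferson: Violet 2, Red 2, Teal 11.
Red gets 3 under Webster and 2 under Jefferson.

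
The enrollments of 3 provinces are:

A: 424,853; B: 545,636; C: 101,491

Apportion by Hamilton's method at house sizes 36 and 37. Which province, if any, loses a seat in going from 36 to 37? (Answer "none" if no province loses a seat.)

C

At 36 seats: A 14, B 18, C 4.
At 37 seats: A 15, B 19, C 3.
C drops from 4 to 3.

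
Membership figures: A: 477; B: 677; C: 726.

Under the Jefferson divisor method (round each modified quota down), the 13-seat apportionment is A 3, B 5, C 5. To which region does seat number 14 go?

C

Priority for the next seat is population ÷ (current seats + 1).
Priorities: A 119.250, B 112.833, C 121.000.
Highest priority: C.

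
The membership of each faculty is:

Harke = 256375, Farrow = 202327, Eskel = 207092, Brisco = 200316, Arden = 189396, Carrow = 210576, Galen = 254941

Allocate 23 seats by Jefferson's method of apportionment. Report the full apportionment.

Harke=4, Farrow=3, Eskel=3, Brisco=3, Arden=3, Carrow=3, Galen=4

Standard divisor 1521023/23 ≈ 66131.435; standard quotas: Harke 3.877, Farrow 3.059, Eskel 3.132, Brisco 3.029, Arden 2.864, Carrow 3.184, Galen 3.855.
Rounding down gives 3, 3, 3, 3, 2, 3, 3 = 20 seats, so the divisor must be adjusted.
With modified divisor 57900: modified quotas Harke 4.428, Farrow 3.494, Eskel 3.577, Brisco 3.460, Arden 3.271, Carrow 3.637, Galen 4.403.
Rounding down: Harke 4, Farrow 3, Eskel 3, Brisco 3, Arden 3, Carrow 3, Galen 4 (total 23).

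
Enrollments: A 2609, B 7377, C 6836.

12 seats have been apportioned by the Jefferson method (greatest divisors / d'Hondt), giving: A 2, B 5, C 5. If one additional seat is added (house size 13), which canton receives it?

B

Priority for the next seat is population ÷ (current seats + 1).
Priorities: A 869.667, B 1229.500, C 1139.333.
Highest priority: B.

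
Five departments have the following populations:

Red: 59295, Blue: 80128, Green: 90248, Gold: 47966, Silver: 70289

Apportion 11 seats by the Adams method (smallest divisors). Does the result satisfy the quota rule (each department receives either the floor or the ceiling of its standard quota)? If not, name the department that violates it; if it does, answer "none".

none

Standard quotas: Red 1.875, Blue 2.533, Green 2.853, Gold 1.516, Silver 2.222.
Adams allocation: Red 2, Blue 2, Green 3, Gold 2, Silver 2.
Every allocation lies between the lower and upper quota.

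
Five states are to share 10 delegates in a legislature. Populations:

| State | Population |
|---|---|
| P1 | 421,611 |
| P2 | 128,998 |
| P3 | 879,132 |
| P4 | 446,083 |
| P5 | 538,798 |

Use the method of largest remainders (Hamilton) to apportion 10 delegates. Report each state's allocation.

P1 2; P2 0; P3 4; P4 2; P5 2

The standard divisor is 2414622/10 ≈ 241462.2.
Standard quotas: P1 1.7461, P2 0.5342, P3 3.6409, P4 1.8474, P5 2.2314.
Lower quotas: P1 1, P2 0, P3 3, P4 1, P5 2 (sum 7, leaving 3 seats).
Remainders in descending order: P4 0.8474, P1 0.7461, P3 0.6409, P2 0.5342, P5 0.2314.
The surplus seats go to P4, P1, P3.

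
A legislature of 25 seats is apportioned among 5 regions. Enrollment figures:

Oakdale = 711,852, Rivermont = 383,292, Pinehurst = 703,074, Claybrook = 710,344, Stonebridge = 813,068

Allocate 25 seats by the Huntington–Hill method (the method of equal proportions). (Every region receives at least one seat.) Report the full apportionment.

Oakdale 6, Rivermont 3, Pinehurst 5, Claybrook 5, Stonebridge 6

With divisor 129828: modified quotas Oakdale 5.483, Rivermont 2.952, Pinehurst 5.415, Claybrook 5.471, Stonebridge 6.263.
Geometric-mean thresholds: Oakdale √(5·6)=5.477, Rivermont √(2·3)=2.449, Pinehurst √(5·6)=5.477, Claybrook √(5·6)=5.477, Stonebridge √(6·7)=6.481.
Each quota rounded against its threshold gives Oakdale 6, Rivermont 3, Pinehurst 5, Claybrook 5, Stonebridge 6 (total 25).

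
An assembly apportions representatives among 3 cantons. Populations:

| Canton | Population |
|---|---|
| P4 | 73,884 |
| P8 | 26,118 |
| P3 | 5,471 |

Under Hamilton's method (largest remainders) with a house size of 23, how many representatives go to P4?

Total 105473; standard divisor 105473/23 ≈ 4585.783.
Standard quotas: P4 16.1115, P8 5.6954, P3 1.1930.
Lower quotas: P4 16, P8 5, P3 1 (sum 22, leaving 1 seat).
Remainders in descending order: P8 0.6954, P3 0.1930, P4 0.1115.
Largest remainder: P8 receives the extra seat.
P4 receives 16.

16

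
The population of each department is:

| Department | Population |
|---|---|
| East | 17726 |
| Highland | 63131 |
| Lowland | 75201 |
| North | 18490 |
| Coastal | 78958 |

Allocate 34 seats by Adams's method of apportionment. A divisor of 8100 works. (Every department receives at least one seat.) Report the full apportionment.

East 3, Highland 8, Lowland 10, North 3, Coastal 10

With modified divisor 8100: modified quotas East 2.188, Highland 7.794, Lowland 9.284, North 2.283, Coastal 9.748.
Rounding up: East 3, Highland 8, Lowland 10, North 3, Coastal 10 (total 34).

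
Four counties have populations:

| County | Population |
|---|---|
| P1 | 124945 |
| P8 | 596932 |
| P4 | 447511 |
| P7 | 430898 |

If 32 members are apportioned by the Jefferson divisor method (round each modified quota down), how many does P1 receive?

Standard divisor 1600286/32 ≈ 50008.938; standard quotas: P1 2.498, P8 11.937, P4 8.949, P7 8.616.
Rounding down gives 2, 11, 8, 8 = 29 seats, so the divisor must be adjusted.
With modified divisor 46900: modified quotas P1 2.664, P8 12.728, P4 9.542, P7 9.188.
Rounding down: P1 2, P8 12, P4 9, P7 9 (total 32).
P1 receives 2.

2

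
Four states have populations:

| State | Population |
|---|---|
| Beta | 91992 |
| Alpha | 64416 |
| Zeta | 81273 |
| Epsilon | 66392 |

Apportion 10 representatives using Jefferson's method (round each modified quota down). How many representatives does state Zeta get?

Standard divisor 304073/10 ≈ 30407.3; standard quotas: Beta 3.025, Alpha 2.118, Zeta 2.673, Epsilon 2.183.
Rounding down gives 3, 2, 2, 2 = 9 seats, so the divisor must be adjusted.
With modified divisor 25000: modified quotas Beta 3.680, Alpha 2.577, Zeta 3.251, Epsilon 2.656.
Rounding down: Beta 3, Alpha 2, Zeta 3, Epsilon 2 (total 10).
Zeta receives 3.

3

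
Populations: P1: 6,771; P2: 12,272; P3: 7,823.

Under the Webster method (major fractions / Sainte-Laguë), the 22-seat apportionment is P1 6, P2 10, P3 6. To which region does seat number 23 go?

P3

Priority for the next seat is population ÷ (current seats + 0.5).
Priorities: P1 1041.692, P2 1168.762, P3 1203.538.
Highest priority: P3.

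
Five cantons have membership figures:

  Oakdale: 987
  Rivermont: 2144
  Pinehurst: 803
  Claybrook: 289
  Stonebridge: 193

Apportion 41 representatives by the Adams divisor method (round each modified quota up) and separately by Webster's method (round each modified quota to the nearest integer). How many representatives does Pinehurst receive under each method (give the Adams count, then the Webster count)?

Adams: Oakdale 9, Rivermont 19, Pinehurst 8, Claybrook 3, Stonebridge 2.
Webster: Oakdale 9, Rivermont 20, Pinehurst 7, Claybrook 3, Stonebridge 2.
Pinehurst gets 8 under Adams and 7 under Webster.

8 and 7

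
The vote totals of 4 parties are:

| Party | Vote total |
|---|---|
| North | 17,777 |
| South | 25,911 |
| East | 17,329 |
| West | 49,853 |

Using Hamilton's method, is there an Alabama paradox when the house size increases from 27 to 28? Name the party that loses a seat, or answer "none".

At 27 seats: North 5, South 6, East 4, West 12.
At 28 seats: North 4, South 7, East 4, West 13.
North drops from 5 to 4.

North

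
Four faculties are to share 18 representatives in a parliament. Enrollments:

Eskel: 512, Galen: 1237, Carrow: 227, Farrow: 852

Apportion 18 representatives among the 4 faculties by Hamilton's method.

Standard divisor: 2828 ÷ 18 ≈ 157.111.
Standard quotas: Eskel 3.259, Galen 7.873, Carrow 1.445, Farrow 5.423.
Lower quotas: Eskel 3, Galen 7, Carrow 1, Farrow 5 (sum 16, leaving 2 seats).
Remainders in descending order: Galen 0.873, Carrow 0.445, Farrow 0.423, Eskel 0.259.
The surplus seats go to Galen, Carrow.

Eskel 3, Galen 8, Carrow 2, Farrow 5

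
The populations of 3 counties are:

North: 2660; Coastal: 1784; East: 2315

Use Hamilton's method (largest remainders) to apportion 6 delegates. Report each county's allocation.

The standard divisor is 6759/6 ≈ 1126.5.
Standard quotas: North 2.361, Coastal 1.584, East 2.055.
Lower quotas: North 2, Coastal 1, East 2 (sum 5, leaving 1 seat).
Remainders in descending order: Coastal 0.584, North 0.361, East 0.055.
The surplus seat goes to Coastal.

North 2, Coastal 2, East 2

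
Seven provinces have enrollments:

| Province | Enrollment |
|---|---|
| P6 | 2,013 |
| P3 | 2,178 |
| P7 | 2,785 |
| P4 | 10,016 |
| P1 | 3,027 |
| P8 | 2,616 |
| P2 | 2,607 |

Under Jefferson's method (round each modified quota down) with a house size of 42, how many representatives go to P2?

Standard divisor 25242/42 ≈ 601; standard quotas: P6 3.349, P3 3.624, P7 4.634, P4 16.666, P1 5.037, P8 4.353, P2 4.338.
Rounding down gives 3, 3, 4, 16, 5, 4, 4 = 39 seats, so the divisor must be adjusted.
With modified divisor 550: modified quotas P6 3.660, P3 3.960, P7 5.064, P4 18.211, P1 5.504, P8 4.756, P2 4.740.
Rounding down: P6 3, P3 3, P7 5, P4 18, P1 5, P8 4, P2 4 (total 42).
P2 receives 4.

4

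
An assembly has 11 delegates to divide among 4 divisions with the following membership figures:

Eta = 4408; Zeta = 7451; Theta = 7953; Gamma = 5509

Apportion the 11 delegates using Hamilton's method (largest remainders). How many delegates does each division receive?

Total 25321; standard divisor 25321/11 ≈ 2301.909.
Standard quotas: Eta 1.9149, Zeta 3.2369, Theta 3.4550, Gamma 2.3932.
Lower quotas: Eta 1, Zeta 3, Theta 3, Gamma 2 (sum 9, leaving 2 seats).
Remainders in descending order: Eta 0.9149, Theta 0.4550, Gamma 0.3932, Zeta 0.2369.
Largest remainders: Eta, Theta receive the extra seats.

Eta 2; Zeta 3; Theta 4; Gamma 2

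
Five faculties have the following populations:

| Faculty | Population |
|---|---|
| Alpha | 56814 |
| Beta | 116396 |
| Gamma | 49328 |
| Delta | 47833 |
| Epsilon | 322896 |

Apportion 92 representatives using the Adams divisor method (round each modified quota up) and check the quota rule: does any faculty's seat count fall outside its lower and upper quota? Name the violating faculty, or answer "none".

Standard quotas: Alpha 8.810, Beta 18.050, Gamma 7.649, Delta 7.418, Epsilon 50.073.
Adams allocation: Alpha 9, Beta 18, Gamma 8, Delta 8, Epsilon 49.
Epsilon has quota 50.073 (lower 50, upper 51) but receives 49 — outside the quota interval.

Epsilon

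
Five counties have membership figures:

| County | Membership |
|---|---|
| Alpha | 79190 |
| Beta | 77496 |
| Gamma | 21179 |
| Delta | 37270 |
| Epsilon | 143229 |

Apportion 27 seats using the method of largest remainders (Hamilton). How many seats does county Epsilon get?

11

Standard divisor: 358364 ÷ 27 ≈ 13272.741.
Standard quotas: Alpha 5.9664, Beta 5.8387, Gamma 1.5957, Delta 2.8080, Epsilon 10.7912.
Lower quotas: Alpha 5, Beta 5, Gamma 1, Delta 2, Epsilon 10 (sum 23, leaving 4 seats).
Remainders in descending order: Alpha 0.9664, Beta 0.8387, Delta 0.8080, Epsilon 0.7912, Gamma 0.5957.
Largest remainders: Alpha, Beta, Delta, Epsilon receive the extra seats.
Epsilon receives 11.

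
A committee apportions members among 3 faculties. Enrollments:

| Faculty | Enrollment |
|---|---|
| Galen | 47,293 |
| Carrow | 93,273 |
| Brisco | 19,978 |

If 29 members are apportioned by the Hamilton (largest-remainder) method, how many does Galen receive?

8

Standard divisor: 160544 ÷ 29 = 5536.
Standard quotas: Galen 8.5428, Carrow 16.8484, Brisco 3.6087.
Lower quotas: Galen 8, Carrow 16, Brisco 3 (sum 27, leaving 2 seats).
Remainders in descending order: Carrow 0.8484, Brisco 0.6087, Galen 0.5428.
The surplus seats go to Carrow, Brisco.
Galen receives 8.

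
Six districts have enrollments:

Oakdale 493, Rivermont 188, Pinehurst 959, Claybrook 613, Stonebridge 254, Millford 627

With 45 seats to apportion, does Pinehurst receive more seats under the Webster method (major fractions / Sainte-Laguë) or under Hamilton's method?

Webster: Oakdale 7, Rivermont 3, Pinehurst 13, Claybrook 9, Stonebridge 4, Millford 9.
Hamilton: Oakdale 7, Rivermont 3, Pinehurst 14, Claybrook 9, Stonebridge 3, Millford 9.
Pinehurst gets 13 under Webster and 14 under Hamilton.

Hamilton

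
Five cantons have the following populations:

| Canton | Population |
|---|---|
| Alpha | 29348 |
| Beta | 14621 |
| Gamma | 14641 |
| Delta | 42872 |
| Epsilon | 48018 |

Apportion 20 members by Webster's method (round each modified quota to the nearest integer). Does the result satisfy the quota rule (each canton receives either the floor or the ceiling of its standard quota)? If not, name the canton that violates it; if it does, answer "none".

Standard quotas: Alpha 3.926, Beta 1.956, Gamma 1.959, Delta 5.735, Epsilon 6.424.
Webster allocation: Alpha 4, Beta 2, Gamma 2, Delta 6, Epsilon 6.
Every allocation lies between the lower and upper quota.

none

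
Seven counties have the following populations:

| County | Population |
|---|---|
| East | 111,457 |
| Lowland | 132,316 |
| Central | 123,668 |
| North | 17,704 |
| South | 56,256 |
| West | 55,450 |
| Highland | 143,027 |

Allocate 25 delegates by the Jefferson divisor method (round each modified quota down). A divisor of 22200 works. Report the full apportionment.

With modified divisor 22200: modified quotas East 5.021, Lowland 5.960, Central 5.571, North 0.797, South 2.534, West 2.498, Highland 6.443.
Rounding down: East 5, Lowland 5, Central 5, North 0, South 2, West 2, Highland 6 (total 25).

East 5, Lowland 5, Central 5, North 0, South 2, West 2, Highland 6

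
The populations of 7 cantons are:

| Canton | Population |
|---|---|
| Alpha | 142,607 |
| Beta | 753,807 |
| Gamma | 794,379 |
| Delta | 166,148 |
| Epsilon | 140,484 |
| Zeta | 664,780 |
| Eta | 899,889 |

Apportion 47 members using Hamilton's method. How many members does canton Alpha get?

Standard divisor: 3562094 ÷ 47 ≈ 75789.234.
Standard quotas: Alpha 1.8816, Beta 9.9461, Gamma 10.4814, Delta 2.1922, Epsilon 1.8536, Zeta 8.7714, Eta 11.8736.
Lower quotas: Alpha 1, Beta 9, Gamma 10, Delta 2, Epsilon 1, Zeta 8, Eta 11 (sum 42, leaving 5 seats).
Remainders in descending order: Beta 0.9461, Alpha 0.8816, Eta 0.8736, Epsilon 0.8536, Zeta 0.7714, Gamma 0.4814, Delta 0.1922.
Largest remainders: Beta, Alpha, Eta, Epsilon, Zeta receive the extra seats.
Alpha receives 2.

2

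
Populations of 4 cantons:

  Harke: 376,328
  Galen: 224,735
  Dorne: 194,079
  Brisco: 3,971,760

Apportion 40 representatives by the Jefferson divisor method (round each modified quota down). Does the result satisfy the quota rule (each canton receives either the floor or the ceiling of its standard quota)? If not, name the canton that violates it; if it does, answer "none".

Brisco

Standard quotas: Harke 3.158, Galen 1.886, Dorne 1.629, Brisco 33.328.
Jefferson allocation: Harke 3, Galen 1, Dorne 1, Brisco 35.
Brisco has quota 33.328 (lower 33, upper 34) but receives 35 — outside the quota interval.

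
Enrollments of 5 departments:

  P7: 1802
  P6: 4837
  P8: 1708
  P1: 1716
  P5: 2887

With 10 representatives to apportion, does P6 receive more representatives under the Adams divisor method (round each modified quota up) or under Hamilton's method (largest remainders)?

Hamilton

Adams: P7 2, P6 3, P8 1, P1 2, P5 2.
Hamilton: P7 2, P6 4, P8 1, P1 1, P5 2.
P6 gets 3 under Adams and 4 under Hamilton.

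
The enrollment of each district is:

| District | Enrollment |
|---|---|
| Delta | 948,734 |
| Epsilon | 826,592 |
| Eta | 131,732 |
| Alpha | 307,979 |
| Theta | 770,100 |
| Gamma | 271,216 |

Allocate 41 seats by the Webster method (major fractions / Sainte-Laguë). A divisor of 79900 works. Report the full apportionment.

With modified divisor 79900: modified quotas Delta 11.874, Epsilon 10.345, Eta 1.649, Alpha 3.855, Theta 9.638, Gamma 3.394.
Rounding to the nearest integer: Delta 12, Epsilon 10, Eta 2, Alpha 4, Theta 10, Gamma 3 (total 41).

Delta=12; Epsilon=10; Eta=2; Alpha=4; Theta=10; Gamma=3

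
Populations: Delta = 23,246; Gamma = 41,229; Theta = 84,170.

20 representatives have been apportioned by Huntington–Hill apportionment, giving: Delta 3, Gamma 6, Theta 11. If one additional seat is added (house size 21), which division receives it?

Priority for the next seat is population ÷ (√(s·(s+1))).
Priorities: Delta 6710.542, Gamma 6361.773, Theta 7326.058.
Highest priority: Theta.

Theta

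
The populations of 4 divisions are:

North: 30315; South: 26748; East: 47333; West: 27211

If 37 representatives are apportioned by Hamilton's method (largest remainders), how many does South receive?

Standard divisor: 131607 ÷ 37 ≈ 3556.946.
Standard quotas: North 8.5228, South 7.5199, East 13.3072, West 7.6501.
Lower quotas: North 8, South 7, East 13, West 7 (sum 35, leaving 2 seats).
Remainders in descending order: West 0.6501, North 0.5228, South 0.5199, East 0.3072.
The surplus seats go to West, North.
South receives 7.

7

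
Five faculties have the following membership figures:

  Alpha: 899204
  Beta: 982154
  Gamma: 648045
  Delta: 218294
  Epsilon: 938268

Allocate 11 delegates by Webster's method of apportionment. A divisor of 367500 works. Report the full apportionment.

Alpha 2, Beta 3, Gamma 2, Delta 1, Epsilon 3

With modified divisor 367500: modified quotas Alpha 2.447, Beta 2.673, Gamma 1.763, Delta 0.594, Epsilon 2.553.
Rounding to the nearest integer: Alpha 2, Beta 3, Gamma 2, Delta 1, Epsilon 3 (total 11).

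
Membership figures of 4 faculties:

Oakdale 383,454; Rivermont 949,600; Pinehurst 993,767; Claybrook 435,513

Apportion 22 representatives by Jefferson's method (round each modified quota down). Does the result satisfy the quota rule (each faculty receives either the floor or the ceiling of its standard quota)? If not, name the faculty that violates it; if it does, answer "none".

none

Standard quotas: Oakdale 3.054, Rivermont 7.563, Pinehurst 7.915, Claybrook 3.469.
Jefferson allocation: Oakdale 3, Rivermont 8, Pinehurst 8, Claybrook 3.
Every allocation lies between the lower and upper quota.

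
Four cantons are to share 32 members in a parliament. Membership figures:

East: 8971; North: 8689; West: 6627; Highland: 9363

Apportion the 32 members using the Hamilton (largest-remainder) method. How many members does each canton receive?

East 9, North 8, West 6, Highland 9

Total 33650; standard divisor 33650/32 ≈ 1051.562.
Standard quotas: East 8.5311, North 8.2629, West 6.3021, Highland 8.9039.
Lower quotas: East 8, North 8, West 6, Highland 8 (sum 30, leaving 2 seats).
Remainders in descending order: Highland 0.9039, East 0.5311, West 0.3021, North 0.2629.
The surplus seats go to Highland, East.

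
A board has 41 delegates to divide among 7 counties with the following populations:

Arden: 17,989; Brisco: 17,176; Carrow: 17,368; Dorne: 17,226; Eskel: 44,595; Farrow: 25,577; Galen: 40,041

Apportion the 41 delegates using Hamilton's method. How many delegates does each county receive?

Arden 4; Brisco 4; Carrow 4; Dorne 4; Eskel 10; Farrow 6; Galen 9

Standard divisor: 179972 ÷ 41 ≈ 4389.561.
Standard quotas: Arden 4.0981, Brisco 3.9129, Carrow 3.9567, Dorne 3.9243, Eskel 10.1593, Farrow 5.8268, Galen 9.1219.
Lower quotas: Arden 4, Brisco 3, Carrow 3, Dorne 3, Eskel 10, Farrow 5, Galen 9 (sum 37, leaving 4 seats).
Remainders in descending order: Carrow 0.9567, Dorne 0.9243, Brisco 0.9129, Farrow 0.8268, Eskel 0.1593, Galen 0.1219, Arden 0.0981.
The surplus seats go to Carrow, Dorne, Brisco, Farrow.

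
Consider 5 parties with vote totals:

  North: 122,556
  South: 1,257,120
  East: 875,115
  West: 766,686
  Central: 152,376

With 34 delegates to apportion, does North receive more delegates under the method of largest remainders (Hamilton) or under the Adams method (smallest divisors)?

Hamilton: North 1, South 14, East 9, West 8, Central 2.
Adams: North 2, South 13, East 9, West 8, Central 2.
North gets 1 under Hamilton and 2 under Adams.

Adams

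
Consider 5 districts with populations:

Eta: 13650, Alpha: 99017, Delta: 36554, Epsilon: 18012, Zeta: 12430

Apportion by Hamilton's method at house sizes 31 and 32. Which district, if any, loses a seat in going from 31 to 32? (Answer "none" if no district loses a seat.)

Eta

At 31 seats: Eta 3, Alpha 17, Delta 6, Epsilon 3, Zeta 2.
At 32 seats: Eta 2, Alpha 18, Delta 7, Epsilon 3, Zeta 2.
Eta drops from 3 to 2.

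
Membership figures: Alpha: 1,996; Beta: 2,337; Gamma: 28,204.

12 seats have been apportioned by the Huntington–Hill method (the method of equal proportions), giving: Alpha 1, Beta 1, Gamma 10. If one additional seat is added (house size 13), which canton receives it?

Gamma

Priority for the next seat is population ÷ (√(s·(s+1))).
Priorities: Alpha 1411.385, Beta 1652.509, Gamma 2689.146.
Highest priority: Gamma.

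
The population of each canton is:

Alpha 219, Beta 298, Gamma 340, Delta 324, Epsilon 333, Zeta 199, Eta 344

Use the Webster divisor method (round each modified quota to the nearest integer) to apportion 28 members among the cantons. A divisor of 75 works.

With modified divisor 75: modified quotas Alpha 2.920, Beta 3.973, Gamma 4.533, Delta 4.320, Epsilon 4.440, Zeta 2.653, Eta 4.587.
Rounding to the nearest integer: Alpha 3, Beta 4, Gamma 5, Delta 4, Epsilon 4, Zeta 3, Eta 5 (total 28).

Alpha: 3; Beta: 4; Gamma: 5; Delta: 4; Epsilon: 4; Zeta: 3; Eta: 5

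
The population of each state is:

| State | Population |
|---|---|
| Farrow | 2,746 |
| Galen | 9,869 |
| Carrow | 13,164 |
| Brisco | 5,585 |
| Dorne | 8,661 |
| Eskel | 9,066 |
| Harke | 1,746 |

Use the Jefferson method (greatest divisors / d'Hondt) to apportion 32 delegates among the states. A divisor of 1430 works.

With modified divisor 1430: modified quotas Farrow 1.920, Galen 6.901, Carrow 9.206, Brisco 3.906, Dorne 6.057, Eskel 6.340, Harke 1.221.
Rounding down: Farrow 1, Galen 6, Carrow 9, Brisco 3, Dorne 6, Eskel 6, Harke 1 (total 32).

Farrow=1, Galen=6, Carrow=9, Brisco=3, Dorne=6, Eskel=6, Harke=1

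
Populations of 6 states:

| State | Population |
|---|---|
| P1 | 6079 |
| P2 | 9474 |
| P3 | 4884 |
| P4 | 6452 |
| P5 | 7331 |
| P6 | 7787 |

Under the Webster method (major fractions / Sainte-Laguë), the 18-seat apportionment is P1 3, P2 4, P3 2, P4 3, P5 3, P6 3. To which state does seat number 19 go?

Priority for the next seat is population ÷ (current seats + 0.5).
Priorities: P1 1736.857, P2 2105.333, P3 1953.600, P4 1843.429, P5 2094.571, P6 2224.857.
Highest priority: P6.

P6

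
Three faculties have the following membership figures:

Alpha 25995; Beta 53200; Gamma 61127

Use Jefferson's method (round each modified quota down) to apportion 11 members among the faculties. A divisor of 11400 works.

With modified divisor 11400: modified quotas Alpha 2.280, Beta 4.667, Gamma 5.362.
Rounding down: Alpha 2, Beta 4, Gamma 5 (total 11).

Alpha=2, Beta=4, Gamma=5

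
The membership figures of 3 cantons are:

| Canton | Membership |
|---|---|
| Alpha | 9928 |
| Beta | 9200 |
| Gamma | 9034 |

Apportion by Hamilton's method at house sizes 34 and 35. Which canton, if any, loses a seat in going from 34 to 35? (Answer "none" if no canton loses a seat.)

At 34 seats: Alpha 12, Beta 11, Gamma 11.
At 35 seats: Alpha 12, Beta 12, Gamma 11.
No canton's allocation decreased.

none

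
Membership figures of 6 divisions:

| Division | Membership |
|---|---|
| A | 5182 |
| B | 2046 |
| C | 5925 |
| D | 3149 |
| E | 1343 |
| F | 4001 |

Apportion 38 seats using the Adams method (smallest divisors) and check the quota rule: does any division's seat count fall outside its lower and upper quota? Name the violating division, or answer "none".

Standard quotas: A 9.097, B 3.592, C 10.401, D 5.528, E 2.358, F 7.024.
Adams allocation: A 9, B 4, C 10, D 5, E 3, F 7.
Every allocation lies between the lower and upper quota.

none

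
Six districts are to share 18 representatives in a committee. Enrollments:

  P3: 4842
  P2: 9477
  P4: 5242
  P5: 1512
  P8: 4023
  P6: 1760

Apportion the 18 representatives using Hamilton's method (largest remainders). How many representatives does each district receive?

The standard divisor is 26856/18 = 1492.
Standard quotas: P3 3.2453, P2 6.3519, P4 3.5134, P5 1.0134, P8 2.6964, P6 1.1796.
Lower quotas: P3 3, P2 6, P4 3, P5 1, P8 2, P6 1 (sum 16, leaving 2 seats).
Remainders in descending order: P8 0.6964, P4 0.5134, P2 0.3519, P3 0.2453, P6 0.1796, P5 0.0134.
The surplus seats go to P8, P4.

P3 3, P2 6, P4 4, P5 1, P8 3, P6 1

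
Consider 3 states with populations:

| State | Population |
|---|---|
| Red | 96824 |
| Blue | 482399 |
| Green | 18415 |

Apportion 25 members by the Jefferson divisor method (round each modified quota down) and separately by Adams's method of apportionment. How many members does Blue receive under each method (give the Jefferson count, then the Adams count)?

Jefferson: Red 4, Blue 21, Green 0.
Adams: Red 4, Blue 20, Green 1.
Blue gets 21 under Jefferson and 20 under Adams.

21 and 20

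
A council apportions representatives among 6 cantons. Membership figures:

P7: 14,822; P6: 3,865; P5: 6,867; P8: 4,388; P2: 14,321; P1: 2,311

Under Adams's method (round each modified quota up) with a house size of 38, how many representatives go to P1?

2

Standard divisor 46574/38 ≈ 1225.632; standard quotas: P7 12.093, P6 3.153, P5 5.603, P8 3.580, P2 11.685, P1 1.886.
Rounding up gives 13, 4, 6, 4, 12, 2 = 41 seats, so the divisor must be adjusted.
With modified divisor 1320: modified quotas P7 11.229, P6 2.928, P5 5.202, P8 3.324, P2 10.849, P1 1.751.
Rounding up: P7 12, P6 3, P5 6, P8 4, P2 11, P1 2 (total 38).
P1 receives 2.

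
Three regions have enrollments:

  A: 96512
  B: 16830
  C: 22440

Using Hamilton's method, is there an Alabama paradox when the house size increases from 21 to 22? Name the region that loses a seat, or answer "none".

none

At 21 seats: A 15, B 3, C 3.
At 22 seats: A 16, B 3, C 3.
No region's allocation decreased.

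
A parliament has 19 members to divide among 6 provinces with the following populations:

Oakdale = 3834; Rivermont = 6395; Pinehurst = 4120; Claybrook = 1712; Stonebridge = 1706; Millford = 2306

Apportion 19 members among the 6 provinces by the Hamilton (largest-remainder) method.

Oakdale: 4, Rivermont: 6, Pinehurst: 4, Claybrook: 2, Stonebridge: 1, Millford: 2

Standard divisor: 20073 ÷ 19 ≈ 1056.474.
Standard quotas: Oakdale 3.6291, Rivermont 6.0532, Pinehurst 3.8998, Claybrook 1.6205, Stonebridge 1.6148, Millford 2.1827.
Lower quotas: Oakdale 3, Rivermont 6, Pinehurst 3, Claybrook 1, Stonebridge 1, Millford 2 (sum 16, leaving 3 seats).
Remainders in descending order: Pinehurst 0.8998, Oakdale 0.6291, Claybrook 0.6205, Stonebridge 0.6148, Millford 0.1827, Rivermont 0.0532.
The surplus seats go to Pinehurst, Oakdale, Claybrook.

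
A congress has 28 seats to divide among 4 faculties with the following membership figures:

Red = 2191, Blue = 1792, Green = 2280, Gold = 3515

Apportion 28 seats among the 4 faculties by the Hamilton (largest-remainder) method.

Standard divisor: 9778 ÷ 28 ≈ 349.214.
Standard quotas: Red 6.274, Blue 5.132, Green 6.529, Gold 10.065.
Lower quotas: Red 6, Blue 5, Green 6, Gold 10 (sum 27, leaving 1 seat).
Remainders in descending order: Green 0.529, Red 0.274, Blue 0.132, Gold 0.065.
Largest remainder: Green receives the extra seat.

Red: 6; Blue: 5; Green: 7; Gold: 10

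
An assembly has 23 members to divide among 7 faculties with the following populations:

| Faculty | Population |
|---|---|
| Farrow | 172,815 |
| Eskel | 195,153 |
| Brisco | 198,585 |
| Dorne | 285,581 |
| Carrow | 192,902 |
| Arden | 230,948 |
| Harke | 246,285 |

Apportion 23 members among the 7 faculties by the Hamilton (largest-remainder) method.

Farrow 3, Eskel 3, Brisco 3, Dorne 4, Carrow 3, Arden 3, Harke 4

The standard divisor is 1522269/23 ≈ 66185.609.
Standard quotas: Farrow 2.6111, Eskel 2.9486, Brisco 3.0004, Dorne 4.3149, Carrow 2.9146, Arden 3.4894, Harke 3.7211.
Lower quotas: Farrow 2, Eskel 2, Brisco 3, Dorne 4, Carrow 2, Arden 3, Harke 3 (sum 19, leaving 4 seats).
Remainders in descending order: Eskel 0.9486, Carrow 0.9146, Harke 0.7211, Farrow 0.6111, Arden 0.4894, Dorne 0.3149, Brisco 0.0004.
The surplus seats go to Eskel, Carrow, Harke, Farrow.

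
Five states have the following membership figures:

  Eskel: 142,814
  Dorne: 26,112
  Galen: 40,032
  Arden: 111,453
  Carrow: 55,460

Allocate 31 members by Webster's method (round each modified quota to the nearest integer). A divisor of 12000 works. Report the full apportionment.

Eskel 12, Dorne 2, Galen 3, Arden 9, Carrow 5

With modified divisor 12000: modified quotas Eskel 11.901, Dorne 2.176, Galen 3.336, Arden 9.288, Carrow 4.622.
Rounding to the nearest integer: Eskel 12, Dorne 2, Galen 3, Arden 9, Carrow 5 (total 31).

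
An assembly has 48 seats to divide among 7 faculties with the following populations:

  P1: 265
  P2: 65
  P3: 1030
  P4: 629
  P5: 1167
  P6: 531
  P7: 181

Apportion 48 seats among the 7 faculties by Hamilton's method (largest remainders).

Standard divisor: 3868 ÷ 48 ≈ 80.583.
Standard quotas: P1 3.289, P2 0.807, P3 12.782, P4 7.806, P5 14.482, P6 6.589, P7 2.246.
Lower quotas: P1 3, P2 0, P3 12, P4 7, P5 14, P6 6, P7 2 (sum 44, leaving 4 seats).
Remainders in descending order: P2 0.807, P4 0.806, P3 0.782, P6 0.589, P5 0.482, P1 0.289, P7 0.246.
The surplus seats go to P2, P4, P3, P6.

P1=3; P2=1; P3=13; P4=8; P5=14; P6=7; P7=2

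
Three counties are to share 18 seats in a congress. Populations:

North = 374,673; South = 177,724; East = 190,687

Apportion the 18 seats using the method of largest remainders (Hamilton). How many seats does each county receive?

North 9, South 4, East 5

The standard divisor is 743084/18 ≈ 41282.444.
Standard quotas: North 9.0758, South 4.3051, East 4.6191.
Lower quotas: North 9, South 4, East 4 (sum 17, leaving 1 seat).
Remainders in descending order: East 0.6191, South 0.3051, North 0.0758.
The surplus seat goes to East.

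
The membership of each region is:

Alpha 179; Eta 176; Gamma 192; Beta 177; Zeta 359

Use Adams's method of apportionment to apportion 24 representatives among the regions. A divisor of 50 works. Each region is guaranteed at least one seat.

With modified divisor 50: modified quotas Alpha 3.580, Eta 3.520, Gamma 3.840, Beta 3.540, Zeta 7.180.
Rounding up: Alpha 4, Eta 4, Gamma 4, Beta 4, Zeta 8 (total 24).

Alpha 4; Eta 4; Gamma 4; Beta 4; Zeta 8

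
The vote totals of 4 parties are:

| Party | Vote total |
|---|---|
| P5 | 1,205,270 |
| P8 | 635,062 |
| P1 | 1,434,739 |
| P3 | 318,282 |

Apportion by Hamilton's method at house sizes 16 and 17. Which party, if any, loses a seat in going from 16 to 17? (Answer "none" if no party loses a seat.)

At 16 seats: P5 5, P8 3, P1 6, P3 2.
At 17 seats: P5 6, P8 3, P1 7, P3 1.
P3 drops from 2 to 1.

P3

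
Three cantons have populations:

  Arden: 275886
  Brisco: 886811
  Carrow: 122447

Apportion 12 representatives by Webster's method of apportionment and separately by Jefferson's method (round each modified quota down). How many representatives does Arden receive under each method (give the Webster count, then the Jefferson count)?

3 and 2

Webster: Arden 3, Brisco 8, Carrow 1.
Jefferson: Arden 2, Brisco 9, Carrow 1.
Arden gets 3 under Webster and 2 under Jefferson.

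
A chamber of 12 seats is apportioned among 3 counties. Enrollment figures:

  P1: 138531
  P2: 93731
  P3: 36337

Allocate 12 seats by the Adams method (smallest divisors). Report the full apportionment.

P1=6, P2=4, P3=2

Standard divisor 268599/12 ≈ 22383.25; standard quotas: P1 6.189, P2 4.188, P3 1.623.
Rounding up gives 7, 5, 2 = 14 seats, so the divisor must be adjusted.
With modified divisor 25600: modified quotas P1 5.411, P2 3.661, P3 1.419.
Rounding up: P1 6, P2 4, P3 2 (total 12).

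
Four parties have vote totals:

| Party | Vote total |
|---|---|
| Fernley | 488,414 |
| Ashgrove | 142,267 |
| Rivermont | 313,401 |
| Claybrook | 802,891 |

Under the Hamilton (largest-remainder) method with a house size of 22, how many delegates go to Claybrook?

10

The standard divisor is 1746973/22 ≈ 79407.864.
Standard quotas: Fernley 6.1507, Ashgrove 1.7916, Rivermont 3.9467, Claybrook 10.1110.
Lower quotas: Fernley 6, Ashgrove 1, Rivermont 3, Claybrook 10 (sum 20, leaving 2 seats).
Remainders in descending order: Rivermont 0.9467, Ashgrove 0.7916, Fernley 0.1507, Claybrook 0.1110.
The surplus seats go to Rivermont, Ashgrove.
Claybrook receives 10.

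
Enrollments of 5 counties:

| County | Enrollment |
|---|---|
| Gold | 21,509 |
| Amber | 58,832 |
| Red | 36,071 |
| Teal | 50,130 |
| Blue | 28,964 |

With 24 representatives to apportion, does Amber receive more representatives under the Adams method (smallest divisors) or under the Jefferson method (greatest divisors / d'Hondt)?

Jefferson

Adams: Gold 3, Amber 7, Red 4, Teal 6, Blue 4.
Jefferson: Gold 2, Amber 8, Red 4, Teal 6, Blue 4.
Amber gets 7 under Adams and 8 under Jefferson.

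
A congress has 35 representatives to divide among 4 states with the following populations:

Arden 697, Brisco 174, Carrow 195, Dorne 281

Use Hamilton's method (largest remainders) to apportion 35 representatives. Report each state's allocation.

Arden=18; Brisco=5; Carrow=5; Dorne=7

The standard divisor is 1347/35 ≈ 38.486.
Standard quotas: Arden 18.111, Brisco 4.521, Carrow 5.067, Dorne 7.301.
Lower quotas: Arden 18, Brisco 4, Carrow 5, Dorne 7 (sum 34, leaving 1 seat).
Remainders in descending order: Brisco 0.521, Dorne 0.301, Arden 0.111, Carrow 0.067.
Largest remainder: Brisco receives the extra seat.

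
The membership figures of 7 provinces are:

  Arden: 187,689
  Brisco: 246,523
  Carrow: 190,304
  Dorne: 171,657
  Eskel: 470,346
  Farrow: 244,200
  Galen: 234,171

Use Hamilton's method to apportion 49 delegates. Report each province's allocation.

Standard divisor: 1744890 ÷ 49 = 35610.
Standard quotas: Arden 5.2707, Brisco 6.9229, Carrow 5.3441, Dorne 4.8205, Eskel 13.2083, Farrow 6.8576, Galen 6.5760.
Lower quotas: Arden 5, Brisco 6, Carrow 5, Dorne 4, Eskel 13, Farrow 6, Galen 6 (sum 45, leaving 4 seats).
Remainders in descending order: Brisco 0.9229, Farrow 0.8576, Dorne 0.8205, Galen 0.5760, Carrow 0.3441, Arden 0.2707, Eskel 0.2083.
Largest remainders: Brisco, Farrow, Dorne, Galen receive the extra seats.

Arden 5, Brisco 7, Carrow 5, Dorne 5, Eskel 13, Farrow 7, Galen 7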